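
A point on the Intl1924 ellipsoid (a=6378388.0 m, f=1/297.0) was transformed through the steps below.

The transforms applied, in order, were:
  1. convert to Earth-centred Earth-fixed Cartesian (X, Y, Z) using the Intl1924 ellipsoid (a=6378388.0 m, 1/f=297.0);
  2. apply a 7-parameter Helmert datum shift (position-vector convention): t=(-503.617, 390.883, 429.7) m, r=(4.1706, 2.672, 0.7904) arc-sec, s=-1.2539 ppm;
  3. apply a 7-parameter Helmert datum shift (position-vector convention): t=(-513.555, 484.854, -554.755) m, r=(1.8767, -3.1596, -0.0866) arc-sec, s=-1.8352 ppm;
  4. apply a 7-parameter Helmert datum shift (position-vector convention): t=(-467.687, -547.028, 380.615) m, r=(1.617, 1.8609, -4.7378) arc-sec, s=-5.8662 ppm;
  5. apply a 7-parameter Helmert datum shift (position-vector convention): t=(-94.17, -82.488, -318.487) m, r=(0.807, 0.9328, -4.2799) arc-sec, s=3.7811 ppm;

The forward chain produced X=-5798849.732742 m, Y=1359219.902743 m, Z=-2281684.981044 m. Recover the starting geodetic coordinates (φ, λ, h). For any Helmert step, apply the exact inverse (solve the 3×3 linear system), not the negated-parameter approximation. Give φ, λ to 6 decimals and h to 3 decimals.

φ=-21.096487°, λ=166.810288°, h=1001.428 m

start: X=-5798849.7327, Y=1359219.9027, Z=-2281684.9810 m
→ Helmert⁻¹: X=-5798751.5220, Y=1359168.0039, Z=-2281389.4096
→ Helmert⁻¹: X=-5798328.4912, Y=1359571.9352, Z=-2281846.3802
→ Helmert⁻¹: X=-5797861.0911, Y=1359066.3855, Z=-2281219.3647
→ Helmert⁻¹: X=-5797329.9788, Y=1358653.2850, Z=-2281754.4970
→ geod (Bowring, a=6378388.000): φ=-21.09648700°, λ=166.81028800°, h=1001.4280 m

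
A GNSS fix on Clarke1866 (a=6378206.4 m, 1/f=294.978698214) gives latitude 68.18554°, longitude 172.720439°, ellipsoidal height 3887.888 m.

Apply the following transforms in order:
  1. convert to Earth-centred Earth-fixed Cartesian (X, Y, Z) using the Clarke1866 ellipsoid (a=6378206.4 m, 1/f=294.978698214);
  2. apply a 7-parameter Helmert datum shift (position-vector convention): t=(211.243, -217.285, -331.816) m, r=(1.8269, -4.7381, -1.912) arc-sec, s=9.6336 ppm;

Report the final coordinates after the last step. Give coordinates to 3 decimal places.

start: φ=68.185540°, λ=172.720439°, h=3887.888 m
→ ECEF (a=6378206.400, f=1/294.978698214): X=-2359372.3219, Y=301387.1385, Z=5902236.7262
→ Helmert 7p (PV): X=-2359316.5957, Y=301142.3507, Z=5901910.2418

X=-2359316.596 m, Y=301142.351 m, Z=5901910.242 m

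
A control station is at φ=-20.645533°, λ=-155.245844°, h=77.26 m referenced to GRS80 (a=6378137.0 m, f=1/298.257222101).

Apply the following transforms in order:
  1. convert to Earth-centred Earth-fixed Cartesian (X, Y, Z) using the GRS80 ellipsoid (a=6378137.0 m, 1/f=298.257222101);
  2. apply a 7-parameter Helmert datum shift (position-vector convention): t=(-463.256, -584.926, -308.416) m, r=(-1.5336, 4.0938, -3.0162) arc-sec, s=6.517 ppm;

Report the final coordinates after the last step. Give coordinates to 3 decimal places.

X=-5423001.074 m, Y=-2500786.051 m, Z=-2234937.656 m

start: φ=-20.645533°, λ=-155.245844°, h=77.260 m
→ ECEF (a=6378137.000, f=1/298.257222101): X=-5422421.5647, Y=-2500247.5080, Z=-2234740.8872
→ Helmert 7p (PV): X=-5423001.0737, Y=-2500786.0514, Z=-2234937.6562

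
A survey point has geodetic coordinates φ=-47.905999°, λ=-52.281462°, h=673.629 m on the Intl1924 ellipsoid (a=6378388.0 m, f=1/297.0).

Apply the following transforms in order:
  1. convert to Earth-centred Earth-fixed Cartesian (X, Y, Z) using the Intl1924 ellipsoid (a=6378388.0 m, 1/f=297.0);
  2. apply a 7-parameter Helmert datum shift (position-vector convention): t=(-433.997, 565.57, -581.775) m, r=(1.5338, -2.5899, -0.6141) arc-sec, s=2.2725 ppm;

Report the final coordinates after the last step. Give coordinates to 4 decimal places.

X=2620580.7717 m, Y=-3388273.9019 m, Z=-4711048.9220 m

start: φ=-47.905999°, λ=-52.281462°, h=673.629 m
→ ECEF (a=6378388.000, f=1/297.0): X=2620959.7564, Y=-3388858.9949, Z=-4710464.1520
→ Helmert 7p (PV): X=2620580.7717, Y=-3388273.9019, Z=-4711048.9220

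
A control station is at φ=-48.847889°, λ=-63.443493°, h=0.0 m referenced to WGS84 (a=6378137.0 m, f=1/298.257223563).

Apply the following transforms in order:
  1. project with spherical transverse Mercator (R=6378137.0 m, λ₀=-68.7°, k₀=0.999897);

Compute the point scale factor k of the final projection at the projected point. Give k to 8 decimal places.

start: φ=-48.847889°, λ=-63.443493°, h=0.000 m
→ into tm (λ₀=-68.7°): φ=-48.84788900°, λ−λ₀=5.25650700°
scale k = 1.00171910

1.00171910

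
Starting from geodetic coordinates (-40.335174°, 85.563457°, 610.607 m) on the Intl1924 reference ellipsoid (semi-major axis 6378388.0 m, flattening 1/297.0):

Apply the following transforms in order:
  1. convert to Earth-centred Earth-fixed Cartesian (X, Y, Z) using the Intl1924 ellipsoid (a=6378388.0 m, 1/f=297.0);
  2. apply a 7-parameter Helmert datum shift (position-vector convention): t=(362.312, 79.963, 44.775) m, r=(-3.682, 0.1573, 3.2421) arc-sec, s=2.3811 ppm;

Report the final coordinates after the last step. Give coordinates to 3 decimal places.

X=376954.905 m, Y=4854821.287 m, Z=-4106941.534 m

start: φ=-40.335174°, λ=85.563457°, h=610.607 m
→ ECEF (a=6378388.000, f=1/297.0): X=376671.1369, Y=4854797.1557, Z=-4106889.5805
→ Helmert 7p (PV): X=376954.9052, Y=4854821.2874, Z=-4106941.5341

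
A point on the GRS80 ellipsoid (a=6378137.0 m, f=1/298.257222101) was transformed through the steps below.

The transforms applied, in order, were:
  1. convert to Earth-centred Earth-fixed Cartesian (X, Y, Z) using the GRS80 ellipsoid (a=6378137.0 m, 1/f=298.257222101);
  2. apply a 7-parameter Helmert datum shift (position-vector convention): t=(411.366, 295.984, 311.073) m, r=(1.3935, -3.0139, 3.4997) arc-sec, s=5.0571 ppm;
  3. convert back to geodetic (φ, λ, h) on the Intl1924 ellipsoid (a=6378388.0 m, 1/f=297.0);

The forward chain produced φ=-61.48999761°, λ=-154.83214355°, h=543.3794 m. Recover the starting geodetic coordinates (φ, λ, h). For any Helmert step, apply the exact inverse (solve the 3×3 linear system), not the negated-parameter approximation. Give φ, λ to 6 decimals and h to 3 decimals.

φ=-61.485795°, λ=-154.831382°, h=1202.566 m

start: φ=-61.489998°, λ=-154.832144°, h=543.379 m
→ ECEF (a=6378388.000, f=1/297.0): X=-2762871.2578, Y=-1298215.8086, Z=-5582209.0955
→ Helmert⁻¹: X=-2763372.2508, Y=-1298496.0540, Z=-5582442.7870
→ geod (Bowring, a=6378137.000): φ=-61.48579500°, λ=-154.83138200°, h=1202.5660 m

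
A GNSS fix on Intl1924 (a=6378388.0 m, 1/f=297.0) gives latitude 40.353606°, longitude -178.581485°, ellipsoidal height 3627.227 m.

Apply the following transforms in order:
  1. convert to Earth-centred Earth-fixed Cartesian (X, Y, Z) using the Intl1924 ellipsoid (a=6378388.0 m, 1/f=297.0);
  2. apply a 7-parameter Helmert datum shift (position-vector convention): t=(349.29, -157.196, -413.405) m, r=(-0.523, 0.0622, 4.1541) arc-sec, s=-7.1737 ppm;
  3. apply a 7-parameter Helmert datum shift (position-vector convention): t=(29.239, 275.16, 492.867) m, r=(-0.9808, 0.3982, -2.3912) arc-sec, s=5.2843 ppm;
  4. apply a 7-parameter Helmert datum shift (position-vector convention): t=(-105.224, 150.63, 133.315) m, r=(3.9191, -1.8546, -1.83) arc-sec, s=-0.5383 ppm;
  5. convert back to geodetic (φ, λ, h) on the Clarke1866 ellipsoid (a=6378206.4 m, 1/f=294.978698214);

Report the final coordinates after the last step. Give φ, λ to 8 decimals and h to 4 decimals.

start: φ=40.353606°, λ=-178.581485°, h=3627.227 m
→ ECEF (a=6378388.000, f=1/297.0): X=-4868868.8274, Y=-120566.9072, Z=4110402.9823
→ Helmert 7p (PV): X=-4868480.9419, Y=-120810.8727, Z=4109961.8644
→ Helmert 7p (PV): X=-4868470.8955, Y=-120460.3679, Z=4110486.4230
→ Helmert 7p (PV): X=-4868611.5264, Y=-120344.5802, Z=4110571.4624
→ geod (Bowring, a=6378206.400): φ=40.35759363°, λ=-178.58402490°, h=3779.0437 m

φ=40.35759363°, λ=-178.58402490°, h=3779.0437 m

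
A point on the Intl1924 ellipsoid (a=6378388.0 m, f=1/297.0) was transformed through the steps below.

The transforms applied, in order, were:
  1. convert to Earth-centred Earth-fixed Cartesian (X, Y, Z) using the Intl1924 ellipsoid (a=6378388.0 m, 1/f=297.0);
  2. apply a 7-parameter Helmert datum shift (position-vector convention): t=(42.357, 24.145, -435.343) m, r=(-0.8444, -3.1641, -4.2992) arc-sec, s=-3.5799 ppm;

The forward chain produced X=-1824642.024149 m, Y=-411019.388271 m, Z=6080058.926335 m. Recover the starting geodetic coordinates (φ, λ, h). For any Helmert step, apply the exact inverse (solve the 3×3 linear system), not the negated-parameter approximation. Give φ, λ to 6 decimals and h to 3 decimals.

start: X=-1824642.0241, Y=-411019.3883, Z=6080058.9263 m
→ Helmert⁻¹: X=-1824589.0691, Y=-411107.9272, Z=6080542.3432
→ geod (Bowring, a=6378388.000): φ=73.01073800°, λ=-167.30242000°, h=2932.7180 m

φ=73.010738°, λ=-167.302420°, h=2932.718 m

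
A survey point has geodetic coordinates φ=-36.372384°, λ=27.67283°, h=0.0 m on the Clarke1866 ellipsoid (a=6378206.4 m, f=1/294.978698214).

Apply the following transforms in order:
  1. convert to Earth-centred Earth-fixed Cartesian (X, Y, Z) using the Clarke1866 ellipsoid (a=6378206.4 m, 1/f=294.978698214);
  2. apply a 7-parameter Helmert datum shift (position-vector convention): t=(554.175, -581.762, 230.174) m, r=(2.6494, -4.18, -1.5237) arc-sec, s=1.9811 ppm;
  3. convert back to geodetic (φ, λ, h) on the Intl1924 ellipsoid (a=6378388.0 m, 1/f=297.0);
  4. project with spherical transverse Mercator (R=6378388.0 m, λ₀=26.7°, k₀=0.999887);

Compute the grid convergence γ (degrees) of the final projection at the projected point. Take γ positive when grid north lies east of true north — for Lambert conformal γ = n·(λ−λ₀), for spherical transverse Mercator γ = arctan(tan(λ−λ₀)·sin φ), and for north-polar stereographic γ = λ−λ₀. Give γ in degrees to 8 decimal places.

start: φ=-36.372384°, λ=27.672830°, h=0.000 m
→ ECEF (a=6378206.400, f=1/294.978698214): X=4553584.2303, Y=2387931.3229, Z=-3761350.5035
→ Helmert 7p (PV): X=4554241.2911, Y=2387368.9671, Z=-3761004.8294
→ geod (Bowring, a=6378388.000): φ=-36.36690140°, λ=27.66388044°, h=-179.6940 m
→ into tm (λ₀=26.7°): φ=-36.36690140°, λ−λ₀=0.96388044°
convergence γ = -0.57157155°

-0.57157155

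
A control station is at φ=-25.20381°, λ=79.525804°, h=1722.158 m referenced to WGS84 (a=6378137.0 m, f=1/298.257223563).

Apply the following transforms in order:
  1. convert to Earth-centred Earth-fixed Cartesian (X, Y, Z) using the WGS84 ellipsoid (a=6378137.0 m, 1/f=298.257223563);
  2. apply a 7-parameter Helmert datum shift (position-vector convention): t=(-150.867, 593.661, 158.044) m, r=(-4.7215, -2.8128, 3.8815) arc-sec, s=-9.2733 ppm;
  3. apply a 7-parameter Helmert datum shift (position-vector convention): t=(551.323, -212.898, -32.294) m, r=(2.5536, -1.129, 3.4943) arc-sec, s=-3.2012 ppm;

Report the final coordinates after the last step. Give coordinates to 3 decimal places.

X=1050269.397 m, Y=5680067.509 m, Z=-2700132.651 m

start: φ=-25.203810°, λ=79.525804°, h=1722.158 m
→ ECEF (a=6378137.000, f=1/298.257223563): X=1050033.5455, Y=5679748.4367, Z=-2700252.4615
→ Helmert 7p (PV): X=1049802.8830, Y=5680247.3776, Z=-2700185.0692
→ Helmert 7p (PV): X=1050269.3971, Y=5680067.5092, Z=-2700132.6508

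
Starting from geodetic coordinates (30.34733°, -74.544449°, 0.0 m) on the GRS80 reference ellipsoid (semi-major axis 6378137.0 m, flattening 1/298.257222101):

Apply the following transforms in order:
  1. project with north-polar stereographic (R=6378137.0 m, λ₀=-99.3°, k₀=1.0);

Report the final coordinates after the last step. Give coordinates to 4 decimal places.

start: φ=30.347330°, λ=-74.544449°, h=0.000 m
→ stereo (R=6378137.0, λ₀=-99.3°): E=3062459.2407, N=-6641295.2138

E=3062459.2407 m, N=-6641295.2138 m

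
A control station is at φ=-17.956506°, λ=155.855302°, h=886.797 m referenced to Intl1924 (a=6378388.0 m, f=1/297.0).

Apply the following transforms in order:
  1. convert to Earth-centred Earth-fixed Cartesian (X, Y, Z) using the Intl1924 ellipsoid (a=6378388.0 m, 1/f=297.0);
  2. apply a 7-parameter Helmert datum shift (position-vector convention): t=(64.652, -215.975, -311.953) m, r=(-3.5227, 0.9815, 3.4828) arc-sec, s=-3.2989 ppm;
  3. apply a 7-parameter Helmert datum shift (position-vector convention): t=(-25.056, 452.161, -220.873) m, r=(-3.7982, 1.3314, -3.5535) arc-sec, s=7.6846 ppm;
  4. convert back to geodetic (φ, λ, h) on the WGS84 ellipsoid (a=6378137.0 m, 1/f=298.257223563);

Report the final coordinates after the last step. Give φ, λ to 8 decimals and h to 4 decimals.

φ=-17.96067975°, λ=155.85377735°, h=1378.9825 m

start: φ=-17.956506°, λ=155.855302°, h=886.797 m
→ ECEF (a=6378388.000, f=1/297.0): X=-5539410.7462, Y=2483086.1368, Z=-1954102.8619
→ Helmert 7p (PV): X=-5539379.0457, Y=2482735.0641, Z=-1954424.4169
→ Helmert 7p (PV): X=-5539416.5126, Y=2483265.7468, Z=-1954670.2709
→ geod (Bowring, a=6378137.000): φ=-17.96067975°, λ=155.85377735°, h=1378.9825 m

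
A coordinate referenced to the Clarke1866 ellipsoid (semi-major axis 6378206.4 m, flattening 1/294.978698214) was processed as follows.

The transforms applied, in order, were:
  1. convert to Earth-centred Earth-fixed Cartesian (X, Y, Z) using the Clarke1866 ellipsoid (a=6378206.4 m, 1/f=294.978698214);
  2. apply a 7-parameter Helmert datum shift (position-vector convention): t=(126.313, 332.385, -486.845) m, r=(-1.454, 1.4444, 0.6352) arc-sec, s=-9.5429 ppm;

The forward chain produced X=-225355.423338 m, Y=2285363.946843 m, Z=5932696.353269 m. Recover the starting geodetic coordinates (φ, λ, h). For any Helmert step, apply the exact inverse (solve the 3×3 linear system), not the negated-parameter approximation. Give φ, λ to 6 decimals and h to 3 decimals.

φ=68.974621°, λ=95.636531°, h=2659.562 m

start: X=-225355.4233, Y=2285363.9468, Z=5932696.3533 m
→ Helmert⁻¹: X=-225518.3998, Y=2285012.2377, Z=5933254.3468
→ geod (Bowring, a=6378206.400): φ=68.97462100°, λ=95.63653100°, h=2659.5620 m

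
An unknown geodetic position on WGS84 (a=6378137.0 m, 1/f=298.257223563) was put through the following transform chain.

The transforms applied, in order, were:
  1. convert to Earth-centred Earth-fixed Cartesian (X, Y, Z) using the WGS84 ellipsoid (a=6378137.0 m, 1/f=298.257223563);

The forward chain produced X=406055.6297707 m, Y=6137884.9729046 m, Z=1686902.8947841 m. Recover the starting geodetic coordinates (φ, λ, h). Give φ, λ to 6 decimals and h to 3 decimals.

φ=15.433913°, λ=86.215077°, h=1778.932 m

start: X=406055.6298, Y=6137884.9729, Z=1686902.8948 m
→ geod (Bowring, a=6378137.000): φ=15.43391300°, λ=86.21507700°, h=1778.9320 m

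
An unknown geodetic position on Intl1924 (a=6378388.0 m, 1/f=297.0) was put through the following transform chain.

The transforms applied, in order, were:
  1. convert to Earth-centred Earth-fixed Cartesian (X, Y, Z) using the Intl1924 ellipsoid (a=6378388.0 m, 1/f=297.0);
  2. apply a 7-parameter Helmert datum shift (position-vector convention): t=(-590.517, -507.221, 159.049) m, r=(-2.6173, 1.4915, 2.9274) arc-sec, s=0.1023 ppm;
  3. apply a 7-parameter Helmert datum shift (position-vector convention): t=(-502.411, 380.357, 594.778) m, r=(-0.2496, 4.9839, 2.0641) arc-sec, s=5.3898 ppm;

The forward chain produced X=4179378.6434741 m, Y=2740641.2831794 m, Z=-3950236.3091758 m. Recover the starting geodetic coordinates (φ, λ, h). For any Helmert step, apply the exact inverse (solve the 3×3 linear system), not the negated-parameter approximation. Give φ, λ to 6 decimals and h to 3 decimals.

φ=-38.508497°, λ=33.247698°, h=1552.990 m

start: X=4179378.6435, Y=2740641.2832, Z=-3950236.3092 m
→ Helmert⁻¹: X=4179981.4067, Y=2740209.1083, Z=-3950705.4778
→ Helmert⁻¹: X=4180638.9615, Y=2740706.8473, Z=-3950799.1156
→ geod (Bowring, a=6378388.000): φ=-38.50849700°, λ=33.24769800°, h=1552.9900 m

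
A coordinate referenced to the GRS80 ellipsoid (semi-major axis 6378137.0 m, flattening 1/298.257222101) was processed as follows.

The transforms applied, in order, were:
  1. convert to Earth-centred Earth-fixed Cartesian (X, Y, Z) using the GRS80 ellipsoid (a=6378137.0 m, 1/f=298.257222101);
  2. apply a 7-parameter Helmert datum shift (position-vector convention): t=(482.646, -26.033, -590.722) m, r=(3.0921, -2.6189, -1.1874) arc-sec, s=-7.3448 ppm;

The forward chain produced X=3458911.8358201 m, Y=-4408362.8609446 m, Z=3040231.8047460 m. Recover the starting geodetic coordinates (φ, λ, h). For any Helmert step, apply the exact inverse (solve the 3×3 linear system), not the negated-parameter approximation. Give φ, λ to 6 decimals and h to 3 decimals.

φ=28.650876°, λ=-51.884172°, h=1805.492 m

start: X=3458911.8358, Y=-4408362.8609, Z=3040231.8047 m
→ Helmert⁻¹: X=3458518.5779, Y=-4408303.7116, Z=3040867.0336
→ geod (Bowring, a=6378137.000): φ=28.65087600°, λ=-51.88417200°, h=1805.4920 m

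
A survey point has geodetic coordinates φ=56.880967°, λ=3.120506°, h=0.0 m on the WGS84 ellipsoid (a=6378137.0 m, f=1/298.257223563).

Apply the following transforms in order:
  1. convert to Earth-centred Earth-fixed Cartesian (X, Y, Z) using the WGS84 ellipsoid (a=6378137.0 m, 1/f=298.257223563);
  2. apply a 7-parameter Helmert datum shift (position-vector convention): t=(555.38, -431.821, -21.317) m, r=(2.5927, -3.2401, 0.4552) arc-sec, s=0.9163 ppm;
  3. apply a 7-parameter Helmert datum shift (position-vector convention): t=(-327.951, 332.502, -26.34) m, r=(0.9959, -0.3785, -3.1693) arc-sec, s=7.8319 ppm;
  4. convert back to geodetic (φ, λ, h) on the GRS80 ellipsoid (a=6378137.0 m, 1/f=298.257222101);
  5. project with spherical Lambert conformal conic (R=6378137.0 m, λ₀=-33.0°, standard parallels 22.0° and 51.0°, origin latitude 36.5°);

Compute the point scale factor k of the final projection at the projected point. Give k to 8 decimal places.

start: φ=56.880967°, λ=3.120506°, h=0.000 m
→ ECEF (a=6378137.000, f=1/298.257223563): X=3487919.7252, Y=190150.9825, Z=5318669.1637
→ Helmert 7p (PV): X=3488394.3334, Y=189660.1787, Z=5318709.9002
→ Helmert 7p (PV): X=3488086.8573, Y=189914.8855, Z=5318732.5329
→ geod (Bowring, a=6378137.000): φ=56.88011938°, λ=3.11649009°, h=137.2396 m
→ into lcc (λ₀=-33.0°): φ=56.88011938°, λ−λ₀=36.11649009°
scale k = 1.03689347

1.03689347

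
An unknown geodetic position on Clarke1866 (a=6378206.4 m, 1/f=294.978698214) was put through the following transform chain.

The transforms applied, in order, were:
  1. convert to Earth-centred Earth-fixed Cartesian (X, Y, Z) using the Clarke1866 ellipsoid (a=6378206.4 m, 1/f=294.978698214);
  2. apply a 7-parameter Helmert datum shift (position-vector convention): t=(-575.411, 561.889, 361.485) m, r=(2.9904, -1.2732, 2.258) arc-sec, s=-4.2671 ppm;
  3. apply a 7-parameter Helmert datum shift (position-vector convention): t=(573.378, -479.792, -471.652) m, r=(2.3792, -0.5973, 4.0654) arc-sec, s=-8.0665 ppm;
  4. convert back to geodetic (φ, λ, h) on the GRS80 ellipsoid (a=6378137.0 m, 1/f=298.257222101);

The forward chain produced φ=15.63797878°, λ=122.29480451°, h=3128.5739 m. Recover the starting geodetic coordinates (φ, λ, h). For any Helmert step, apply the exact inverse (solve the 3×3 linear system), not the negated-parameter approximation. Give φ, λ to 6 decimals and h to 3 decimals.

start: φ=15.637979°, λ=122.294805°, h=3128.574 m
→ ECEF (a=6378137.000, f=1/298.257222101): X=-3283953.1886, Y=5195743.3241, Z=1709028.4457
→ Helmert⁻¹: X=-3284445.6931, Y=5196349.4851, Z=1709463.4603
→ Helmert⁻¹: X=-3283816.8657, Y=5195870.4930, Z=1709054.2091
→ geod (Bowring, a=6378206.400): φ=15.63923100°, λ=122.29309700°, h=3116.7360 m

φ=15.639231°, λ=122.293097°, h=3116.736 m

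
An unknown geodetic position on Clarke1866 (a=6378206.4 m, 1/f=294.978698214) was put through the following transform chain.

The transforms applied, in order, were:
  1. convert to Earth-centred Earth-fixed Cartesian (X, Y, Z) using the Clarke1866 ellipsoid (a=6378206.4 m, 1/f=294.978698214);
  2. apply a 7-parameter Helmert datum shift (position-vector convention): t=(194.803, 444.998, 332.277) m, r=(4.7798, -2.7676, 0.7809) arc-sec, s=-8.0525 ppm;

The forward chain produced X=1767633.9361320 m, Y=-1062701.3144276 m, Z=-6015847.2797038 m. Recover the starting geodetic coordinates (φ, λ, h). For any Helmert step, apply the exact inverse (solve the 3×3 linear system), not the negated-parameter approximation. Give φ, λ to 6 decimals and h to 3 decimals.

start: X=1767633.9361, Y=-1062701.3144, Z=-6015847.2797 m
→ Helmert⁻¹: X=1767368.6160, Y=-1063300.9794, Z=-6016227.0764
→ geod (Bowring, a=6378206.400): φ=-71.19554300°, λ=-31.03235400°, h=1120.0970 m

φ=-71.195543°, λ=-31.032354°, h=1120.097 m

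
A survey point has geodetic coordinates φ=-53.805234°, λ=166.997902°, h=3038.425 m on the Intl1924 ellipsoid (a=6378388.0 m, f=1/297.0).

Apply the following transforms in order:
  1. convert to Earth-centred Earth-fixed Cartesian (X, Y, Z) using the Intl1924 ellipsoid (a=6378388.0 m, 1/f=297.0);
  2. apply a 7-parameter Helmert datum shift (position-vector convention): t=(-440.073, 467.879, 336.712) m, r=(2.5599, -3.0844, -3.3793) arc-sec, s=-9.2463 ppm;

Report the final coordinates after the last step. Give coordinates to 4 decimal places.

start: φ=-53.805234°, λ=166.997902°, h=3038.425 m
→ ECEF (a=6378388.000, f=1/297.0): X=-3679881.1583, Y=849709.4360, Z=-5126527.1622
→ Helmert 7p (PV): X=-3680196.6258, Y=850293.3698, Z=-5126187.5303

X=-3680196.6258 m, Y=850293.3698 m, Z=-5126187.5303 m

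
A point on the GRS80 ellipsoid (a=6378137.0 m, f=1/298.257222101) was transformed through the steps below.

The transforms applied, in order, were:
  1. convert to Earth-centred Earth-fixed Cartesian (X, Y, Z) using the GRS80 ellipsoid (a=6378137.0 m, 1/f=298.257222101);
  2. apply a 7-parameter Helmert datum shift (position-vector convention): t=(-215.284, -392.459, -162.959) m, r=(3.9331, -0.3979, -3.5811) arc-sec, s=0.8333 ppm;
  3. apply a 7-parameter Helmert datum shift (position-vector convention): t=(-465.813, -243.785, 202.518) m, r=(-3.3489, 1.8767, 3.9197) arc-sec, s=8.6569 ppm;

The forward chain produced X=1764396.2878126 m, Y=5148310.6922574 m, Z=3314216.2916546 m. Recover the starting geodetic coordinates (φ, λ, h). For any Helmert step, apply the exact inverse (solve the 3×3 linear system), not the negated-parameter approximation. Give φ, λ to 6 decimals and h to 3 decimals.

start: X=1764396.2878, Y=5148310.6923, Z=3314216.2917 m
→ Helmert⁻¹: X=1764914.5062, Y=5148422.5608, Z=3314084.7323
→ Helmert⁻¹: X=1765045.3190, Y=5148904.5682, Z=3314143.3443
→ geod (Bowring, a=6378137.000): φ=31.50752500°, λ=71.07827700°, h=277.3540 m

φ=31.507525°, λ=71.078277°, h=277.354 m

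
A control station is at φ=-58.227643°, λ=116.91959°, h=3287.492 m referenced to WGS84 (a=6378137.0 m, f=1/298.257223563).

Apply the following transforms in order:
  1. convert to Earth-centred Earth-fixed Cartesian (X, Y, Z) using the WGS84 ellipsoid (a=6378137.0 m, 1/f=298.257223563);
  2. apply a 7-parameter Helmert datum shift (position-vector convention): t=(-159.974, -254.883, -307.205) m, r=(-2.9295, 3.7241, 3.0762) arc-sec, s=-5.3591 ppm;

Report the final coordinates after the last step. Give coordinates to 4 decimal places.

X=-1525241.3871 m, Y=3002919.3839 m, Z=-5402219.1969 m

start: φ=-58.227643°, λ=116.919590°, h=3287.492 m
→ ECEF (a=6378137.000, f=1/298.257223563): X=-1524947.2641, Y=3003289.8256, Z=-5401925.8197
→ Helmert 7p (PV): X=-1525241.3871, Y=3002919.3839, Z=-5402219.1969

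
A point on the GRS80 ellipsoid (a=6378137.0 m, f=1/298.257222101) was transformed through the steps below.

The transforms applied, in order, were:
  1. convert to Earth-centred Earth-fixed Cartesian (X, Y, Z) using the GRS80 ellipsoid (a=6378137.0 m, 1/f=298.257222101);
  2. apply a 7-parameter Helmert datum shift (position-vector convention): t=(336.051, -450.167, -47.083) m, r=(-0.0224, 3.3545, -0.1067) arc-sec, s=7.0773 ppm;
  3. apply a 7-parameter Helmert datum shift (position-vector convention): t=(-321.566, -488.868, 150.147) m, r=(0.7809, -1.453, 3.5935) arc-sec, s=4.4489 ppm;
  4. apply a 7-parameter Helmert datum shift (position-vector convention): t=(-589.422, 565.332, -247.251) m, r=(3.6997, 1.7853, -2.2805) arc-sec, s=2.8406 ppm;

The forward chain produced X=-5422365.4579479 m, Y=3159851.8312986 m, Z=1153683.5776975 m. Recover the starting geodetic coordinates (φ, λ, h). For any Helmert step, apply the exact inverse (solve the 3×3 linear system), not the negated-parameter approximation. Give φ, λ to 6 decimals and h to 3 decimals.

φ=10.485162°, λ=149.762728°, h=3238.366 m

start: X=-5422365.4579, Y=3159851.8313, Z=1153683.5777 m
→ Helmert⁻¹: X=-5421805.5508, Y=3159238.2764, Z=1153823.9569
→ Helmert⁻¹: X=-5421396.6887, Y=3159811.9053, Z=1153694.9048
→ Helmert⁻¹: X=-5421714.7653, Y=3160236.7764, Z=1153645.9919
→ geod (Bowring, a=6378137.000): φ=10.48516200°, λ=149.76272800°, h=3238.3660 m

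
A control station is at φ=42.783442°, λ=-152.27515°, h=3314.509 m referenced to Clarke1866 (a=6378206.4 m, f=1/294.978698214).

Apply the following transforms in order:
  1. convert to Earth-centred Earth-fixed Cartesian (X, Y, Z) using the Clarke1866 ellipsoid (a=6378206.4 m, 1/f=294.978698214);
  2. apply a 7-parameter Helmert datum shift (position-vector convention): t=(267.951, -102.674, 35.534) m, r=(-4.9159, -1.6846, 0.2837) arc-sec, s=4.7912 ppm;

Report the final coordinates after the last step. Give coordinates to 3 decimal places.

start: φ=42.783442°, λ=-152.275150°, h=3314.509 m
→ ECEF (a=6378206.400, f=1/294.978698214): X=-4152339.2654, Y=-2182324.7076, Z=4311926.1950
→ Helmert 7p (PV): X=-4152123.4239, Y=-2182340.7823, Z=4312000.4867

X=-4152123.424 m, Y=-2182340.782 m, Z=4312000.487 m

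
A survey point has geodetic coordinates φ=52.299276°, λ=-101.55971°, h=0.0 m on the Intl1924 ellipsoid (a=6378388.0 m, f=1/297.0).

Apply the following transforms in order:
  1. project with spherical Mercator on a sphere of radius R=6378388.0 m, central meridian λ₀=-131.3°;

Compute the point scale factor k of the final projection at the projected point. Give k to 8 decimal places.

start: φ=52.299276°, λ=-101.559710°, h=0.000 m
→ into merc (λ₀=-131.3°): φ=52.29927600°, λ−λ₀=29.74029000°
scale k = 1.63522393

1.63522393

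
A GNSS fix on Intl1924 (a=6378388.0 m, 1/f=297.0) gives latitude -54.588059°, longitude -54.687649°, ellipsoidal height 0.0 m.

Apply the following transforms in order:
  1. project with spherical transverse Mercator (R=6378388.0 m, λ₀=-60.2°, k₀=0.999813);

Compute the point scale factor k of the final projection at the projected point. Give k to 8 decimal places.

start: φ=-54.588059°, λ=-54.687649°, h=0.000 m
→ into tm (λ₀=-60.2°): φ=-54.58805900°, λ−λ₀=5.51235100°
scale k = 1.00136546

1.00136546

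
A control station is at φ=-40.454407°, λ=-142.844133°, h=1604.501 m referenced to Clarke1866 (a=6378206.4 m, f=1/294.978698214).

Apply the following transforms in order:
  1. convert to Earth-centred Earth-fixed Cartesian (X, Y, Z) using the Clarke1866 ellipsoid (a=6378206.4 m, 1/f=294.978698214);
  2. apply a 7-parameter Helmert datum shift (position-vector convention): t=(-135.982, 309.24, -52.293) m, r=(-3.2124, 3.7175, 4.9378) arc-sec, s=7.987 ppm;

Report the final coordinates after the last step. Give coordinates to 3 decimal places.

X=-3874741.257 m, Y=-2936128.930 m, Z=-4117320.971 m

start: φ=-40.454407°, λ=-142.844133°, h=1604.501 m
→ ECEF (a=6378206.400, f=1/294.978698214): X=-3874570.4131, Y=-2936257.8387, Z=-4117351.3550
→ Helmert 7p (PV): X=-3874741.2567, Y=-2936128.9300, Z=-4117320.9715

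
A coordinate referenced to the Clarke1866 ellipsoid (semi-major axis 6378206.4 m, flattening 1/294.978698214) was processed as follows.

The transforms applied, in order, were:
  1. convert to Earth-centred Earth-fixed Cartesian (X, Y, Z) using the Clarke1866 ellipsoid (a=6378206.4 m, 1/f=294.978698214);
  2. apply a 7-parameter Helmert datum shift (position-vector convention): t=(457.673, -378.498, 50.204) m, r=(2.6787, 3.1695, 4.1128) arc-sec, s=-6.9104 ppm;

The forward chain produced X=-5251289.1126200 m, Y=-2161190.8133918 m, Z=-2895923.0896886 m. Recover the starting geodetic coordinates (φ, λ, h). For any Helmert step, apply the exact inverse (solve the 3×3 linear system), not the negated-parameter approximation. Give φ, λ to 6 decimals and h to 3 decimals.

φ=-27.177744°, λ=-157.636081°, h=1003.913 m

start: X=-5251289.1126, Y=-2161190.8134, Z=-2895923.0897 m
→ Helmert⁻¹: X=-5251781.6607, Y=-2160760.1402, Z=-2896045.9448
→ geod (Bowring, a=6378206.400): φ=-27.17774400°, λ=-157.63608100°, h=1003.9130 m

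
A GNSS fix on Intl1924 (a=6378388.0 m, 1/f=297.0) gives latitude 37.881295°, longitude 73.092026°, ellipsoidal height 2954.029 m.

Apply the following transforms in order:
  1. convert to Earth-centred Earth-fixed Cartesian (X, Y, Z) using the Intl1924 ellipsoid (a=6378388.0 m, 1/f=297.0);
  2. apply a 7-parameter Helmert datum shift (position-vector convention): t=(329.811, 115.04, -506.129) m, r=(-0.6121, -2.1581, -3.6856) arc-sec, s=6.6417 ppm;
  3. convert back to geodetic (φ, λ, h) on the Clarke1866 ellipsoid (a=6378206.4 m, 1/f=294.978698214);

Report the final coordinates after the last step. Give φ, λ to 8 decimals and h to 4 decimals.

start: φ=37.881295°, λ=73.092026°, h=2954.029 m
→ ECEF (a=6378388.000, f=1/297.0): X=1466708.0502, Y=4825090.2740, Z=3896930.0023
→ Helmert 7p (PV): X=1467093.0464, Y=4825222.7175, Z=3896450.7827
→ geod (Bowring, a=6378206.400): φ=37.87784702°, λ=73.08827884°, h=3084.9239 m

φ=37.87784702°, λ=73.08827884°, h=3084.9239 m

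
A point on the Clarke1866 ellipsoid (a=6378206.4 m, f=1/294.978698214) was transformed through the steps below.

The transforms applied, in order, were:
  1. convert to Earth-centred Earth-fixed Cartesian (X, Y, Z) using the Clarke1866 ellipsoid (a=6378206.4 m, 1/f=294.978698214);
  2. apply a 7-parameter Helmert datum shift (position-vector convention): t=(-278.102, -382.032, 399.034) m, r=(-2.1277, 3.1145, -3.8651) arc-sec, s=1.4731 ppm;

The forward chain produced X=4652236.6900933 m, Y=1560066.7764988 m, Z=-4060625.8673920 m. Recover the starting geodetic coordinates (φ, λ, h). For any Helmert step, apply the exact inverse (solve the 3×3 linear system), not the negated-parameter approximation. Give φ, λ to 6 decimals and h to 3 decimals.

φ=-39.800023°, λ=18.542711°, h=279.072 m

start: X=4652236.6901, Y=1560066.7765, Z=-4060625.8674 m
→ Helmert⁻¹: X=4652540.0137, Y=1560575.5816, Z=-4060932.5700
→ geod (Bowring, a=6378206.400): φ=-39.80002300°, λ=18.54271100°, h=279.0720 m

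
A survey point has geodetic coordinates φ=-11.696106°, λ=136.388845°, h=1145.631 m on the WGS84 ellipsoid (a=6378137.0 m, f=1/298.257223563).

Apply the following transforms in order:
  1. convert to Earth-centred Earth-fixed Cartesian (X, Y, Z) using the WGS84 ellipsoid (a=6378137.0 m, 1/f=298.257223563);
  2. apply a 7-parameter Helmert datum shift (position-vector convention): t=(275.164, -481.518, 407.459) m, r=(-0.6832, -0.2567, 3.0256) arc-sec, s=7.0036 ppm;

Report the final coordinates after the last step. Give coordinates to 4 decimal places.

X=-4523377.8145 m, Y=4308885.3948 m, Z=-1284355.3605 m

start: φ=-11.696106°, λ=136.388845°, h=1145.631 m
→ ECEF (a=6378137.000, f=1/298.257223563): X=-4523559.6831, Y=4309407.3412, Z=-1284733.9181
→ Helmert 7p (PV): X=-4523377.8145, Y=4308885.3948, Z=-1284355.3605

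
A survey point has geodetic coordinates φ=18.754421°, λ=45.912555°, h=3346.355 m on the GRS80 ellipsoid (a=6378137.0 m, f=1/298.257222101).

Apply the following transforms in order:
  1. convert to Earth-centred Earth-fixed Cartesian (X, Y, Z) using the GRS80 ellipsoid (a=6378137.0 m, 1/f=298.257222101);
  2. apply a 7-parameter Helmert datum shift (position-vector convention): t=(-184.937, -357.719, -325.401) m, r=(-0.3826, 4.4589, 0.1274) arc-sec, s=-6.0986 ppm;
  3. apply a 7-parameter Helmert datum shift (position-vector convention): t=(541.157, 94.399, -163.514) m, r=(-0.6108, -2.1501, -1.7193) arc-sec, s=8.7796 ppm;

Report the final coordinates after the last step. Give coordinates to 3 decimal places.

start: φ=18.754421°, λ=45.912555°, h=3346.355 m
→ ECEF (a=6378137.000, f=1/298.257222101): X=4205668.4874, Y=4341816.5580, Z=2038704.1660
→ Helmert 7p (PV): X=4205499.2911, Y=4341438.7392, Z=2038267.3633
→ Helmert 7p (PV): X=4206092.3116, Y=4341542.2353, Z=2038152.7267

X=4206092.312 m, Y=4341542.235 m, Z=2038152.727 m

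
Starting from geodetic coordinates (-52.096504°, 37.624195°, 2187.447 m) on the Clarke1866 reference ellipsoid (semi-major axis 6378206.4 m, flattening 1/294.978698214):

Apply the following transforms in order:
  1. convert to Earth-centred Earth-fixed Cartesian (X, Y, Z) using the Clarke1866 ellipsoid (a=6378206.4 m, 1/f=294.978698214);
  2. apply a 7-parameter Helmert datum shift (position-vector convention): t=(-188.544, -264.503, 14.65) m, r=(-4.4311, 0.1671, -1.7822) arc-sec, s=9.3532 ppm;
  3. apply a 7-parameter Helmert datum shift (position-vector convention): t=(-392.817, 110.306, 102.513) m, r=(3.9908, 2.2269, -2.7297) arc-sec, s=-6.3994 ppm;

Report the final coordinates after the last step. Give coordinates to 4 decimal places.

start: φ=-52.096504°, λ=37.624195°, h=2187.447 m
→ ECEF (a=6378206.400, f=1/294.978698214): X=3111078.4851, Y=2397946.5353, Z=-5010929.3023
→ Helmert 7p (PV): X=3110935.6994, Y=2397569.9311, Z=-5011015.5554
→ Helmert 7p (PV): X=3110500.6033, Y=2397720.6766, Z=-5010868.1736

X=3110500.6033 m, Y=2397720.6766 m, Z=-5010868.1736 m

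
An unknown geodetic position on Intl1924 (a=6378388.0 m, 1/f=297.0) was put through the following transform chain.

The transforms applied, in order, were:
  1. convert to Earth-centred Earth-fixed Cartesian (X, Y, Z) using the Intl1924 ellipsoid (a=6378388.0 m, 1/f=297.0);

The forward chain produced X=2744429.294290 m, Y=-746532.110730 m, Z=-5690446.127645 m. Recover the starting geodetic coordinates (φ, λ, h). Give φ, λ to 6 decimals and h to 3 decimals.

start: X=2744429.2943, Y=-746532.1107, Z=-5690446.1276 m
→ geod (Bowring, a=6378388.000): φ=-63.59780800°, λ=-15.21724700°, h=446.1710 m

φ=-63.597808°, λ=-15.217247°, h=446.171 m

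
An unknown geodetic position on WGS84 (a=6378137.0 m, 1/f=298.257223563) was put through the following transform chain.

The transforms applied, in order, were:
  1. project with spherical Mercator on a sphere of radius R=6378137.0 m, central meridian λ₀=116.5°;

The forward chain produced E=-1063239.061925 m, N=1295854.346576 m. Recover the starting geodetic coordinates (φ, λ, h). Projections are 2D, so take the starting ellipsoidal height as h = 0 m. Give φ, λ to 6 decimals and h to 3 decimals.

φ=11.561588°, λ=106.948761°, h=0.000 m

start: E=-1063239.0619, N=1295854.3466 m
→ merc⁻¹: φ=11.56158800°, λ=106.94876100°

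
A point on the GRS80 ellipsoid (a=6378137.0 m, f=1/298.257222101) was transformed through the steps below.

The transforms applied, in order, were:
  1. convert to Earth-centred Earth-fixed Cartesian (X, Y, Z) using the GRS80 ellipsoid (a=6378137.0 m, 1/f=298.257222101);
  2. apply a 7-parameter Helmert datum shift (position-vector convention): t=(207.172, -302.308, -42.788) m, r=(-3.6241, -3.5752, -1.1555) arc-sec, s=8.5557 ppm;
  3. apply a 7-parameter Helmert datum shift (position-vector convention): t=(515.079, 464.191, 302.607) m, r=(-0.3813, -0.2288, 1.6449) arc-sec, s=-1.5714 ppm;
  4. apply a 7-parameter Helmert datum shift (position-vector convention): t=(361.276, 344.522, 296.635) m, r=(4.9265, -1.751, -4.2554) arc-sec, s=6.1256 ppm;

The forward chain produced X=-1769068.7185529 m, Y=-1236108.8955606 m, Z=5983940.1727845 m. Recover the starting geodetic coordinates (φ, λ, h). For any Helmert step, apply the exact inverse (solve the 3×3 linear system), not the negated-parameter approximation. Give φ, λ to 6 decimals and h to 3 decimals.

start: X=-1769068.7186, Y=-1236108.8956, Z=5983940.1728 m
→ Helmert⁻¹: X=-1769342.8534, Y=-1236339.4309, Z=5983651.4339
→ Helmert⁻¹: X=-1769863.9397, Y=-1236802.5121, Z=5983357.9060
→ Helmert⁻¹: X=-1769945.3302, Y=-1236604.6687, Z=5983358.4535
→ geod (Bowring, a=6378137.000): φ=70.28013900°, λ=-145.05922100°, h=1806.9770 m

φ=70.280139°, λ=-145.059221°, h=1806.977 m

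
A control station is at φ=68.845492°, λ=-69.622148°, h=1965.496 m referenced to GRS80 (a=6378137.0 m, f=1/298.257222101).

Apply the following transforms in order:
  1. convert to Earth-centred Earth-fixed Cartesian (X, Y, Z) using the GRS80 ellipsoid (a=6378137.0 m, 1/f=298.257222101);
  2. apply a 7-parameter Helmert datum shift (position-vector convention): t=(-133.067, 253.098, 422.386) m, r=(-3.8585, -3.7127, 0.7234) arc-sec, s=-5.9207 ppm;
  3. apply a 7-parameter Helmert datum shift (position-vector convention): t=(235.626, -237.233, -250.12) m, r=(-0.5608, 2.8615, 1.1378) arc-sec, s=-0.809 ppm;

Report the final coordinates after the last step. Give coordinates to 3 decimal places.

start: φ=68.845492°, λ=-69.622148°, h=1965.496 m
→ ECEF (a=6378137.000, f=1/298.257222101): X=804088.8811, Y=-2164690.6841, Z=5927607.7764
→ Helmert 7p (PV): X=803851.9508, Y=-2164311.0652, Z=5928050.0337
→ Helmert 7p (PV): X=804181.1047, Y=-2164525.9957, Z=5927789.8505

X=804181.105 m, Y=-2164525.996 m, Z=5927789.851 m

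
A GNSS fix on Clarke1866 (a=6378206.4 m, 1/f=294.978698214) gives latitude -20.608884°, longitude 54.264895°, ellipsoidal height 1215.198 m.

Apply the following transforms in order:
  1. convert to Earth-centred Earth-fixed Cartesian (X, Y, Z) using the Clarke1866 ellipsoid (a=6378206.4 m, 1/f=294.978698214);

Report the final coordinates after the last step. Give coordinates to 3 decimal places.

X=3488857.241 m, Y=4848986.465 m, Z=-2231211.725 m

start: φ=-20.608884°, λ=54.264895°, h=1215.198 m
→ ECEF (a=6378206.400, f=1/294.978698214): X=3488857.2410, Y=4848986.4648, Z=-2231211.7254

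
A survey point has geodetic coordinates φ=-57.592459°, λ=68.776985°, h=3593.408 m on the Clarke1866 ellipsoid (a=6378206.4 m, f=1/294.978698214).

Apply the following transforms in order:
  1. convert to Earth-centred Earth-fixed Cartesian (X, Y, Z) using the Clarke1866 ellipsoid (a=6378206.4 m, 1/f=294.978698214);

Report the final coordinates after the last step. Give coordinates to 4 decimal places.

X=1241122.5182 m, Y=3195996.5228 m, Z=-5364382.0377 m

start: φ=-57.592459°, λ=68.776985°, h=3593.408 m
→ ECEF (a=6378206.400, f=1/294.978698214): X=1241122.5182, Y=3195996.5228, Z=-5364382.0377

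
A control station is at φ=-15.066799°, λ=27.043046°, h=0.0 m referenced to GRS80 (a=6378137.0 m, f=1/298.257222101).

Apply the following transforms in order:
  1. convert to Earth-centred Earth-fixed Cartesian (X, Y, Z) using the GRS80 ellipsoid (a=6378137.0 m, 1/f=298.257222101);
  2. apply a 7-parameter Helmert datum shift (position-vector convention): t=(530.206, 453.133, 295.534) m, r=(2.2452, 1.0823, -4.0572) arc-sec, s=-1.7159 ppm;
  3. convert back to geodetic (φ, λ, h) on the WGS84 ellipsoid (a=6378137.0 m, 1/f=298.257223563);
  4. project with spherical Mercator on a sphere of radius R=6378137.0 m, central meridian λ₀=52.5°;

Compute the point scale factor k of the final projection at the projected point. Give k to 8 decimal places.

1.03558002

start: φ=-15.066799°, λ=27.043046°, h=0.000 m
→ ECEF (a=6378137.000, f=1/298.257222101): X=5486739.7845, Y=2800827.8800, Z=-1647238.4168
→ Helmert 7p (PV): X=5487307.0243, Y=2801186.2141, Z=-1646938.3589
→ geod (Bowring, a=6378137.000): φ=-15.06261116°, λ=27.04361566°, h=567.1911 m
→ into merc (λ₀=52.5°): φ=-15.06261116°, λ−λ₀=-25.45638434°
scale k = 1.03558002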